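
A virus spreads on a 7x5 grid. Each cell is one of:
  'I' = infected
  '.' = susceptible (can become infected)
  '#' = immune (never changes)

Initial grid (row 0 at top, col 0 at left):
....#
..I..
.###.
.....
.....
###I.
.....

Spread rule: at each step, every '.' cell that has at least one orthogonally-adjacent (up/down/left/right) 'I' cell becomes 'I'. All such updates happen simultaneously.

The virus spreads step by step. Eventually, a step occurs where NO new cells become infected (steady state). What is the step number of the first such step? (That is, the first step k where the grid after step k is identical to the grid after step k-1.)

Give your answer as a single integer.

Step 0 (initial): 2 infected
Step 1: +6 new -> 8 infected
Step 2: +9 new -> 17 infected
Step 3: +7 new -> 24 infected
Step 4: +4 new -> 28 infected
Step 5: +0 new -> 28 infected

Answer: 5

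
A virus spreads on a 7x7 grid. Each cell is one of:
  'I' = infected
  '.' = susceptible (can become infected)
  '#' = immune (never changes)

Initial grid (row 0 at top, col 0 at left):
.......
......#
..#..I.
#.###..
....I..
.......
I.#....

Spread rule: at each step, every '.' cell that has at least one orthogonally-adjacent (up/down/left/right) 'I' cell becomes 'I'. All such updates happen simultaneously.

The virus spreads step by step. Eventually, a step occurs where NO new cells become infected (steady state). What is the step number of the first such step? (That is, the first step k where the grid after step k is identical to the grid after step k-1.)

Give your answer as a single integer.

Answer: 8

Derivation:
Step 0 (initial): 3 infected
Step 1: +9 new -> 12 infected
Step 2: +11 new -> 23 infected
Step 3: +8 new -> 31 infected
Step 4: +4 new -> 35 infected
Step 5: +3 new -> 38 infected
Step 6: +3 new -> 41 infected
Step 7: +1 new -> 42 infected
Step 8: +0 new -> 42 infected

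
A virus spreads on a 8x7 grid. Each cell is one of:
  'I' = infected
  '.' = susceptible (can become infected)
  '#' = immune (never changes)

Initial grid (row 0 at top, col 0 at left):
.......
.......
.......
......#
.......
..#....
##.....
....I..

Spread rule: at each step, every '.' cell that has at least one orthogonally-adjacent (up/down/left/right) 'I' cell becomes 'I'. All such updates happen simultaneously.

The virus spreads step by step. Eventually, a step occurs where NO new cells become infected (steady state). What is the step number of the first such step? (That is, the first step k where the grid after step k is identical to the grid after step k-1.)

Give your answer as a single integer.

Step 0 (initial): 1 infected
Step 1: +3 new -> 4 infected
Step 2: +5 new -> 9 infected
Step 3: +6 new -> 15 infected
Step 4: +5 new -> 20 infected
Step 5: +5 new -> 25 infected
Step 6: +5 new -> 30 infected
Step 7: +8 new -> 38 infected
Step 8: +7 new -> 45 infected
Step 9: +4 new -> 49 infected
Step 10: +2 new -> 51 infected
Step 11: +1 new -> 52 infected
Step 12: +0 new -> 52 infected

Answer: 12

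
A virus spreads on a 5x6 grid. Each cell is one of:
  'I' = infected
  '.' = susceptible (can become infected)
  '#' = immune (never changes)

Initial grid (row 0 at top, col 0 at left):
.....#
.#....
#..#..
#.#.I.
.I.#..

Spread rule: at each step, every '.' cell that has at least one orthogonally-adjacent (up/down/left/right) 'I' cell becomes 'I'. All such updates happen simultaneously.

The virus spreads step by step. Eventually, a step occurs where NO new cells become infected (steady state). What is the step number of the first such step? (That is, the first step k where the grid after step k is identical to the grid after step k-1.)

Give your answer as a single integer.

Answer: 9

Derivation:
Step 0 (initial): 2 infected
Step 1: +7 new -> 9 infected
Step 2: +4 new -> 13 infected
Step 3: +4 new -> 17 infected
Step 4: +2 new -> 19 infected
Step 5: +1 new -> 20 infected
Step 6: +1 new -> 21 infected
Step 7: +1 new -> 22 infected
Step 8: +1 new -> 23 infected
Step 9: +0 new -> 23 infected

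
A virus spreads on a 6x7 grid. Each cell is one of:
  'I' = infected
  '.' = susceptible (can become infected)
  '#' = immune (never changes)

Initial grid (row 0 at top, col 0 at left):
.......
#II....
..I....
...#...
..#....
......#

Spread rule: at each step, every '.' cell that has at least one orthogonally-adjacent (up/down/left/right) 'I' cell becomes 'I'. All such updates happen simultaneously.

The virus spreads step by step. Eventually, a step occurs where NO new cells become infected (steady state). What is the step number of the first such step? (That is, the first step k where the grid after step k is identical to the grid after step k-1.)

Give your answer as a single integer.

Answer: 7

Derivation:
Step 0 (initial): 3 infected
Step 1: +6 new -> 9 infected
Step 2: +6 new -> 15 infected
Step 3: +6 new -> 21 infected
Step 4: +7 new -> 28 infected
Step 5: +7 new -> 35 infected
Step 6: +3 new -> 38 infected
Step 7: +0 new -> 38 infected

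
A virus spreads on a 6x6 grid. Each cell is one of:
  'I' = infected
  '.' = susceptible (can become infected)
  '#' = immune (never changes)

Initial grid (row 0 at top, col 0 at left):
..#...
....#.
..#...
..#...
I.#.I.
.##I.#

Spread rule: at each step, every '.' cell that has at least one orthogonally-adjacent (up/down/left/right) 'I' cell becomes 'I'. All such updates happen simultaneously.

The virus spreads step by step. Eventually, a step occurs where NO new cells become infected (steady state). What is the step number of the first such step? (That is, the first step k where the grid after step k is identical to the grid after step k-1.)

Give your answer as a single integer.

Step 0 (initial): 3 infected
Step 1: +7 new -> 10 infected
Step 2: +5 new -> 15 infected
Step 3: +4 new -> 19 infected
Step 4: +4 new -> 23 infected
Step 5: +4 new -> 27 infected
Step 6: +1 new -> 28 infected
Step 7: +0 new -> 28 infected

Answer: 7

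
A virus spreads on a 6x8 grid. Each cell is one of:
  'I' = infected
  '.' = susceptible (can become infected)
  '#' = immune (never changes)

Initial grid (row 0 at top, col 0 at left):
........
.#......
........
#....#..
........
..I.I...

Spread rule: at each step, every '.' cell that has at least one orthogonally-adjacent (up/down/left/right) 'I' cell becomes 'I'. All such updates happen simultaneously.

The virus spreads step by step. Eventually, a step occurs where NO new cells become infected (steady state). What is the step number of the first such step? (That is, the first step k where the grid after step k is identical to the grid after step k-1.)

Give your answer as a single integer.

Step 0 (initial): 2 infected
Step 1: +5 new -> 7 infected
Step 2: +7 new -> 14 infected
Step 3: +7 new -> 21 infected
Step 4: +7 new -> 28 infected
Step 5: +7 new -> 35 infected
Step 6: +6 new -> 41 infected
Step 7: +3 new -> 44 infected
Step 8: +1 new -> 45 infected
Step 9: +0 new -> 45 infected

Answer: 9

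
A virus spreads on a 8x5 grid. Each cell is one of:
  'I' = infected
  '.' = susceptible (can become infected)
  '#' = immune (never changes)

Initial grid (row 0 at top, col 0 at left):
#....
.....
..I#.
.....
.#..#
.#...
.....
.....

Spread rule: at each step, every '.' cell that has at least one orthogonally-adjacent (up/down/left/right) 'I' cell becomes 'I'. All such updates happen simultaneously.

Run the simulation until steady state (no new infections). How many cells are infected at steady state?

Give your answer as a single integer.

Step 0 (initial): 1 infected
Step 1: +3 new -> 4 infected
Step 2: +7 new -> 11 infected
Step 3: +8 new -> 19 infected
Step 4: +5 new -> 24 infected
Step 5: +5 new -> 29 infected
Step 6: +4 new -> 33 infected
Step 7: +2 new -> 35 infected
Step 8: +0 new -> 35 infected

Answer: 35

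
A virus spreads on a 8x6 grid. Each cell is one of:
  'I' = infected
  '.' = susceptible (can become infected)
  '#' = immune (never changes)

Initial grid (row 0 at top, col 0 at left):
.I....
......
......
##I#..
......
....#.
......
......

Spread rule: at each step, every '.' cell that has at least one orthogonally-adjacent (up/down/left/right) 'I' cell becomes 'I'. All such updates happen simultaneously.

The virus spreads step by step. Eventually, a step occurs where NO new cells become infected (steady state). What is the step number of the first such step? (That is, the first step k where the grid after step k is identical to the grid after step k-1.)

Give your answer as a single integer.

Answer: 8

Derivation:
Step 0 (initial): 2 infected
Step 1: +5 new -> 7 infected
Step 2: +8 new -> 15 infected
Step 3: +9 new -> 24 infected
Step 4: +9 new -> 33 infected
Step 5: +7 new -> 40 infected
Step 6: +3 new -> 43 infected
Step 7: +1 new -> 44 infected
Step 8: +0 new -> 44 infected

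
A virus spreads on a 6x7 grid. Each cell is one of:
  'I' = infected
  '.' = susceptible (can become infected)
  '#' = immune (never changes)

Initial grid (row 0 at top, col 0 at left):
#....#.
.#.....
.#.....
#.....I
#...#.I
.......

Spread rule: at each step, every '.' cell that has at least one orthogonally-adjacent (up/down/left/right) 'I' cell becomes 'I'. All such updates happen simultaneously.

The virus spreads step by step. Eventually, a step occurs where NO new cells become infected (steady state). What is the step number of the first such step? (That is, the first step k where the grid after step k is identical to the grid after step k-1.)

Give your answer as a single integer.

Answer: 9

Derivation:
Step 0 (initial): 2 infected
Step 1: +4 new -> 6 infected
Step 2: +4 new -> 10 infected
Step 3: +5 new -> 15 infected
Step 4: +5 new -> 20 infected
Step 5: +6 new -> 26 infected
Step 6: +4 new -> 30 infected
Step 7: +2 new -> 32 infected
Step 8: +1 new -> 33 infected
Step 9: +0 new -> 33 infected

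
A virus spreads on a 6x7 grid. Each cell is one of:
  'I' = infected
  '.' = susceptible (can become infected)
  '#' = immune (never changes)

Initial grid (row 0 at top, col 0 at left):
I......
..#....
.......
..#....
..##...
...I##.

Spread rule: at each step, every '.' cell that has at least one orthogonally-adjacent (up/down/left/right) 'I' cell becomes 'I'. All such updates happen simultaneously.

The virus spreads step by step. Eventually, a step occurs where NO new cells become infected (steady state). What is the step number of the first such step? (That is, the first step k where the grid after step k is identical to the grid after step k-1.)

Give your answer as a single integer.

Step 0 (initial): 2 infected
Step 1: +3 new -> 5 infected
Step 2: +4 new -> 9 infected
Step 3: +5 new -> 14 infected
Step 4: +5 new -> 19 infected
Step 5: +3 new -> 22 infected
Step 6: +4 new -> 26 infected
Step 7: +3 new -> 29 infected
Step 8: +3 new -> 32 infected
Step 9: +2 new -> 34 infected
Step 10: +1 new -> 35 infected
Step 11: +1 new -> 36 infected
Step 12: +0 new -> 36 infected

Answer: 12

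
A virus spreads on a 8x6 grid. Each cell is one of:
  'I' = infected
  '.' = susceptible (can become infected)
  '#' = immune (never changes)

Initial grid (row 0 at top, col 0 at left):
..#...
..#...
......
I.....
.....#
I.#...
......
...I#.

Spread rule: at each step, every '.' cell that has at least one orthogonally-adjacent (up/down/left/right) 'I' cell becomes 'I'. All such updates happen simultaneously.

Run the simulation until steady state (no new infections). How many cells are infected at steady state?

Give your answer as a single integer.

Step 0 (initial): 3 infected
Step 1: +7 new -> 10 infected
Step 2: +10 new -> 20 infected
Step 3: +8 new -> 28 infected
Step 4: +6 new -> 34 infected
Step 5: +3 new -> 37 infected
Step 6: +3 new -> 40 infected
Step 7: +2 new -> 42 infected
Step 8: +1 new -> 43 infected
Step 9: +0 new -> 43 infected

Answer: 43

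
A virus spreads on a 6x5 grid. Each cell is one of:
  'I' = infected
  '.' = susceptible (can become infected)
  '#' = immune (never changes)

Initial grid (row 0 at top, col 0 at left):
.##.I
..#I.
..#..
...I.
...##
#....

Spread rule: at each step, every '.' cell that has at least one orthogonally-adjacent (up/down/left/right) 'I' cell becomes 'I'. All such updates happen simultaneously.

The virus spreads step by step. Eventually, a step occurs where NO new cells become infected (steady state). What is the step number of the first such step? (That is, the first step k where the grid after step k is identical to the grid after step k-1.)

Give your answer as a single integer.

Step 0 (initial): 3 infected
Step 1: +5 new -> 8 infected
Step 2: +3 new -> 11 infected
Step 3: +4 new -> 15 infected
Step 4: +5 new -> 20 infected
Step 5: +2 new -> 22 infected
Step 6: +1 new -> 23 infected
Step 7: +0 new -> 23 infected

Answer: 7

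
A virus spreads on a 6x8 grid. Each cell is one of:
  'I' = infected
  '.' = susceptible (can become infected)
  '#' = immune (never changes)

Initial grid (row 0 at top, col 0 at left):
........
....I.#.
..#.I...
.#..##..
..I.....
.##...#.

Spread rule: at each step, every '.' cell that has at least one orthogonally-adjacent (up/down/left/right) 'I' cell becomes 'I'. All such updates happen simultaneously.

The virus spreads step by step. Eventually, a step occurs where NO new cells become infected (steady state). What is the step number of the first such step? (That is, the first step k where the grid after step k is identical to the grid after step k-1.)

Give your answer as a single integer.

Step 0 (initial): 3 infected
Step 1: +8 new -> 11 infected
Step 2: +8 new -> 19 infected
Step 3: +9 new -> 28 infected
Step 4: +9 new -> 37 infected
Step 5: +2 new -> 39 infected
Step 6: +1 new -> 40 infected
Step 7: +0 new -> 40 infected

Answer: 7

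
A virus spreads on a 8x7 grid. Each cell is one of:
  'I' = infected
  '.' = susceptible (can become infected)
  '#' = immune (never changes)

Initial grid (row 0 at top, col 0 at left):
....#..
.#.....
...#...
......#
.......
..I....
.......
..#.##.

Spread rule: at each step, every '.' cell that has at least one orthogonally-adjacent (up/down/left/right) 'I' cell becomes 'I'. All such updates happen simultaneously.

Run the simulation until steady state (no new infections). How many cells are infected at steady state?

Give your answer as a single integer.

Step 0 (initial): 1 infected
Step 1: +4 new -> 5 infected
Step 2: +7 new -> 12 infected
Step 3: +10 new -> 22 infected
Step 4: +8 new -> 30 infected
Step 5: +7 new -> 37 infected
Step 6: +6 new -> 43 infected
Step 7: +3 new -> 46 infected
Step 8: +2 new -> 48 infected
Step 9: +1 new -> 49 infected
Step 10: +0 new -> 49 infected

Answer: 49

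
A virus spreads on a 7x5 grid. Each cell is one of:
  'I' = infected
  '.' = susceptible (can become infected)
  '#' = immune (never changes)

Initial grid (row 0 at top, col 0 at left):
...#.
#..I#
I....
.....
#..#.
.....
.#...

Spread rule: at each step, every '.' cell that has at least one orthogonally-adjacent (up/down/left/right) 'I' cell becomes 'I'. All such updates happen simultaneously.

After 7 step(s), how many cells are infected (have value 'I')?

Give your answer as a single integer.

Step 0 (initial): 2 infected
Step 1: +4 new -> 6 infected
Step 2: +6 new -> 12 infected
Step 3: +4 new -> 16 infected
Step 4: +4 new -> 20 infected
Step 5: +3 new -> 23 infected
Step 6: +4 new -> 27 infected
Step 7: +1 new -> 28 infected

Answer: 28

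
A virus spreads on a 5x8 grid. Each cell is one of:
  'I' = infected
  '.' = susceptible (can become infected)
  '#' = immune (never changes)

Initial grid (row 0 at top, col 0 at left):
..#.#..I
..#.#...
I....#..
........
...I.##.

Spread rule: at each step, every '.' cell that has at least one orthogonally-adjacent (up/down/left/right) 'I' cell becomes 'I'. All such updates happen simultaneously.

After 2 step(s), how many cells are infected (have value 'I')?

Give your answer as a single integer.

Step 0 (initial): 3 infected
Step 1: +8 new -> 11 infected
Step 2: +12 new -> 23 infected

Answer: 23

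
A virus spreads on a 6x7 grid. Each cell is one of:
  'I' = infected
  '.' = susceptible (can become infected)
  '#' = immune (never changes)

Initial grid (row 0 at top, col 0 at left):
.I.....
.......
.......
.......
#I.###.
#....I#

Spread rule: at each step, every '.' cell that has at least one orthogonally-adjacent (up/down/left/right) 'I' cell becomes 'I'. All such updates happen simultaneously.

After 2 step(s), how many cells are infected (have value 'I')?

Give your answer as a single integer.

Answer: 18

Derivation:
Step 0 (initial): 3 infected
Step 1: +7 new -> 10 infected
Step 2: +8 new -> 18 infected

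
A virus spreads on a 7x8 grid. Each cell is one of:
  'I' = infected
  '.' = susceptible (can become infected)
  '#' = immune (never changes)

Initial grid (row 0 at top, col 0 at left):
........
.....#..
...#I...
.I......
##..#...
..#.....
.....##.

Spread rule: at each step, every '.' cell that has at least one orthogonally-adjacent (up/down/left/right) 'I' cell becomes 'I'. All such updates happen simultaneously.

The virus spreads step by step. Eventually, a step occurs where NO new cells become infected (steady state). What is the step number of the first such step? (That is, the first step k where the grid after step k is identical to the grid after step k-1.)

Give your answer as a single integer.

Answer: 10

Derivation:
Step 0 (initial): 2 infected
Step 1: +6 new -> 8 infected
Step 2: +9 new -> 17 infected
Step 3: +10 new -> 27 infected
Step 4: +8 new -> 35 infected
Step 5: +5 new -> 40 infected
Step 6: +3 new -> 43 infected
Step 7: +2 new -> 45 infected
Step 8: +2 new -> 47 infected
Step 9: +1 new -> 48 infected
Step 10: +0 new -> 48 infected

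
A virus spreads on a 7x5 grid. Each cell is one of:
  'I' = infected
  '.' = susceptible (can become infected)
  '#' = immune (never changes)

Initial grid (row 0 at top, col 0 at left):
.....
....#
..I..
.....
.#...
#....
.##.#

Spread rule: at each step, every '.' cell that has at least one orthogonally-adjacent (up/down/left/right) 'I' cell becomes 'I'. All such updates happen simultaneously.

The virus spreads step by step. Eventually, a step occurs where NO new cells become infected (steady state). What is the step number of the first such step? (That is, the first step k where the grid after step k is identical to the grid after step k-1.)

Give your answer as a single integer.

Step 0 (initial): 1 infected
Step 1: +4 new -> 5 infected
Step 2: +8 new -> 13 infected
Step 3: +7 new -> 20 infected
Step 4: +6 new -> 26 infected
Step 5: +2 new -> 28 infected
Step 6: +0 new -> 28 infected

Answer: 6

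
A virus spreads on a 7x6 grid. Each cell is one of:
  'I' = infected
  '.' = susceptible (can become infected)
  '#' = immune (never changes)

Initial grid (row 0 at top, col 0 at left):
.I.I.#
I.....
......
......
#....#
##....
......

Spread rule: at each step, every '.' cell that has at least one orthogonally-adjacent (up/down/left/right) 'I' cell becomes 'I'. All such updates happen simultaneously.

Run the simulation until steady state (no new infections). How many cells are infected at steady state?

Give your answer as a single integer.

Step 0 (initial): 3 infected
Step 1: +6 new -> 9 infected
Step 2: +5 new -> 14 infected
Step 3: +5 new -> 19 infected
Step 4: +5 new -> 24 infected
Step 5: +4 new -> 28 infected
Step 6: +3 new -> 31 infected
Step 7: +3 new -> 34 infected
Step 8: +2 new -> 36 infected
Step 9: +1 new -> 37 infected
Step 10: +0 new -> 37 infected

Answer: 37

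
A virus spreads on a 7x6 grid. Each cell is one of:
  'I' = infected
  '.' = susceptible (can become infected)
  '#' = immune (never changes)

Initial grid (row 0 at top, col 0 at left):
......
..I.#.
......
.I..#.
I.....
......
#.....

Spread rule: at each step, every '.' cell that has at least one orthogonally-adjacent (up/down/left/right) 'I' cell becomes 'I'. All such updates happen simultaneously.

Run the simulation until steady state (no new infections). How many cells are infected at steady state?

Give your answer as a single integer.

Answer: 39

Derivation:
Step 0 (initial): 3 infected
Step 1: +9 new -> 12 infected
Step 2: +8 new -> 20 infected
Step 3: +6 new -> 26 infected
Step 4: +5 new -> 31 infected
Step 5: +5 new -> 36 infected
Step 6: +2 new -> 38 infected
Step 7: +1 new -> 39 infected
Step 8: +0 new -> 39 infected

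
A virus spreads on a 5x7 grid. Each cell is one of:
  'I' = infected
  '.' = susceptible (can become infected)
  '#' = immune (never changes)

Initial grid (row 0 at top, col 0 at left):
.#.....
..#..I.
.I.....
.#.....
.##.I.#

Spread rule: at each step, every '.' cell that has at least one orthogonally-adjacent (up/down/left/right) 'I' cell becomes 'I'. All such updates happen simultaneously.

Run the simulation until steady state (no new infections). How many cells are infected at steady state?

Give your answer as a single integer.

Step 0 (initial): 3 infected
Step 1: +10 new -> 13 infected
Step 2: +11 new -> 24 infected
Step 3: +4 new -> 28 infected
Step 4: +1 new -> 29 infected
Step 5: +0 new -> 29 infected

Answer: 29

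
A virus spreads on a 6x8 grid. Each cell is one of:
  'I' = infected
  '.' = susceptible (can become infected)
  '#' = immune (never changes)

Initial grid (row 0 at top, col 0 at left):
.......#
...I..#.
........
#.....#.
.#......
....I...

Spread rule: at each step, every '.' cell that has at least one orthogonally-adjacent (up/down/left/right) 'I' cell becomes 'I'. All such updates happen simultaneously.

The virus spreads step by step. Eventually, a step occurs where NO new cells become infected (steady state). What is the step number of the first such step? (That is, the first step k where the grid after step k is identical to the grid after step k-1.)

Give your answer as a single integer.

Step 0 (initial): 2 infected
Step 1: +7 new -> 9 infected
Step 2: +12 new -> 21 infected
Step 3: +11 new -> 32 infected
Step 4: +7 new -> 39 infected
Step 5: +3 new -> 42 infected
Step 6: +1 new -> 43 infected
Step 7: +0 new -> 43 infected

Answer: 7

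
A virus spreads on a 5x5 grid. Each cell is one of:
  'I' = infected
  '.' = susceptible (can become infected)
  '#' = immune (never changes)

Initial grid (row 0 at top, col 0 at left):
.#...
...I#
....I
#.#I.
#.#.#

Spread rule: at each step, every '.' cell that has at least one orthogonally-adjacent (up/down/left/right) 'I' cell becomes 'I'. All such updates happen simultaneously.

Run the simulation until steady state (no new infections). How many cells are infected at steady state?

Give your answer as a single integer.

Step 0 (initial): 3 infected
Step 1: +5 new -> 8 infected
Step 2: +4 new -> 12 infected
Step 3: +2 new -> 14 infected
Step 4: +3 new -> 17 infected
Step 5: +1 new -> 18 infected
Step 6: +0 new -> 18 infected

Answer: 18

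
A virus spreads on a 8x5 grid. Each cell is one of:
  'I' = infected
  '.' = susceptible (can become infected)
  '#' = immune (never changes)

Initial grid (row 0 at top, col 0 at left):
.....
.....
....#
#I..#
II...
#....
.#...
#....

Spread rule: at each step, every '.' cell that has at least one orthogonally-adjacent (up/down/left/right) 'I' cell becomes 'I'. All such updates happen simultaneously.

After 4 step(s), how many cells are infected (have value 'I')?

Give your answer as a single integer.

Answer: 26

Derivation:
Step 0 (initial): 3 infected
Step 1: +4 new -> 7 infected
Step 2: +6 new -> 13 infected
Step 3: +7 new -> 20 infected
Step 4: +6 new -> 26 infected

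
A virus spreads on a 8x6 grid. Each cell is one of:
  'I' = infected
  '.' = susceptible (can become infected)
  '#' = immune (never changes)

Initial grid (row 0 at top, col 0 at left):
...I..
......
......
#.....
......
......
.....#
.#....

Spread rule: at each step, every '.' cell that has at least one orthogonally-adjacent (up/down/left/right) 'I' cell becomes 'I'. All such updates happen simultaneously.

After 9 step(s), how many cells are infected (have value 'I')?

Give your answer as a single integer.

Answer: 44

Derivation:
Step 0 (initial): 1 infected
Step 1: +3 new -> 4 infected
Step 2: +5 new -> 9 infected
Step 3: +6 new -> 15 infected
Step 4: +6 new -> 21 infected
Step 5: +6 new -> 27 infected
Step 6: +5 new -> 32 infected
Step 7: +6 new -> 38 infected
Step 8: +4 new -> 42 infected
Step 9: +2 new -> 44 infected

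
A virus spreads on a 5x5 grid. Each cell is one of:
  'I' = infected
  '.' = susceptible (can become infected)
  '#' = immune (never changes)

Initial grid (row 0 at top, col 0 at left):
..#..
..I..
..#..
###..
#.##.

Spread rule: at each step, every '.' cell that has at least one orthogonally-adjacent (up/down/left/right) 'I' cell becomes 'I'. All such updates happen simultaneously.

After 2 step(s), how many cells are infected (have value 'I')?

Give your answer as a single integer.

Answer: 9

Derivation:
Step 0 (initial): 1 infected
Step 1: +2 new -> 3 infected
Step 2: +6 new -> 9 infected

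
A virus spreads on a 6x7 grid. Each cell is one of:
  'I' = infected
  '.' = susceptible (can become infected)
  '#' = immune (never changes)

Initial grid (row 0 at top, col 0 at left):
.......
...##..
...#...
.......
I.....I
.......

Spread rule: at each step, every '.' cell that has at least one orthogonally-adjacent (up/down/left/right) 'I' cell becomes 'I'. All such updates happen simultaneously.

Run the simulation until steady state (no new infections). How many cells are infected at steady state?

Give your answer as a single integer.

Step 0 (initial): 2 infected
Step 1: +6 new -> 8 infected
Step 2: +8 new -> 16 infected
Step 3: +9 new -> 25 infected
Step 4: +8 new -> 33 infected
Step 5: +3 new -> 36 infected
Step 6: +2 new -> 38 infected
Step 7: +1 new -> 39 infected
Step 8: +0 new -> 39 infected

Answer: 39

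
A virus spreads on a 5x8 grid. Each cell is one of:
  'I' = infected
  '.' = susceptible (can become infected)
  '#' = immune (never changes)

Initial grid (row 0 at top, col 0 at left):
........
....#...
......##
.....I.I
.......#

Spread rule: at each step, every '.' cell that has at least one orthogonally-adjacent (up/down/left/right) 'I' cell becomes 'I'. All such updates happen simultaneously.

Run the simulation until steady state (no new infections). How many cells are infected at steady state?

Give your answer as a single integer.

Step 0 (initial): 2 infected
Step 1: +4 new -> 6 infected
Step 2: +5 new -> 11 infected
Step 3: +5 new -> 16 infected
Step 4: +7 new -> 23 infected
Step 5: +6 new -> 29 infected
Step 6: +4 new -> 33 infected
Step 7: +2 new -> 35 infected
Step 8: +1 new -> 36 infected
Step 9: +0 new -> 36 infected

Answer: 36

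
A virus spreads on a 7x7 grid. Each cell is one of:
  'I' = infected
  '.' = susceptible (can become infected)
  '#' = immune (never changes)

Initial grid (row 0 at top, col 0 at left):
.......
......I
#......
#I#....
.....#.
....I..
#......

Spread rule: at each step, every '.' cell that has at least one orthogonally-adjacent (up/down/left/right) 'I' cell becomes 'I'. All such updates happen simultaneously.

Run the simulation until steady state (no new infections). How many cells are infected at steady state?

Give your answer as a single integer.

Answer: 44

Derivation:
Step 0 (initial): 3 infected
Step 1: +9 new -> 12 infected
Step 2: +15 new -> 27 infected
Step 3: +14 new -> 41 infected
Step 4: +3 new -> 44 infected
Step 5: +0 new -> 44 infected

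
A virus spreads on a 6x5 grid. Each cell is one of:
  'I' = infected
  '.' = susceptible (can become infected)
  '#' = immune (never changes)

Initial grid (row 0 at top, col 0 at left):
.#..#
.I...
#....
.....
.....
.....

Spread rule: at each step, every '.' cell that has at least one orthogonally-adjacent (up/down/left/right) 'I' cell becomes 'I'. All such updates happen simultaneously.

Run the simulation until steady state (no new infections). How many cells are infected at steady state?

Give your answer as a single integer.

Answer: 27

Derivation:
Step 0 (initial): 1 infected
Step 1: +3 new -> 4 infected
Step 2: +5 new -> 9 infected
Step 3: +6 new -> 15 infected
Step 4: +5 new -> 20 infected
Step 5: +4 new -> 24 infected
Step 6: +2 new -> 26 infected
Step 7: +1 new -> 27 infected
Step 8: +0 new -> 27 infected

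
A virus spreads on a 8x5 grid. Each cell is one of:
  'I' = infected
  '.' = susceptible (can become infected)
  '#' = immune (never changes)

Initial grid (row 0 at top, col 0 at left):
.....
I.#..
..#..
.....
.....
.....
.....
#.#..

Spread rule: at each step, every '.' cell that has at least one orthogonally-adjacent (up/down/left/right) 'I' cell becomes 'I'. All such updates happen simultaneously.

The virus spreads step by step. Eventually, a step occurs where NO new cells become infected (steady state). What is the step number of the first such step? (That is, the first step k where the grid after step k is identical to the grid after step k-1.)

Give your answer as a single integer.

Step 0 (initial): 1 infected
Step 1: +3 new -> 4 infected
Step 2: +3 new -> 7 infected
Step 3: +3 new -> 10 infected
Step 4: +4 new -> 14 infected
Step 5: +6 new -> 20 infected
Step 6: +6 new -> 26 infected
Step 7: +5 new -> 31 infected
Step 8: +2 new -> 33 infected
Step 9: +2 new -> 35 infected
Step 10: +1 new -> 36 infected
Step 11: +0 new -> 36 infected

Answer: 11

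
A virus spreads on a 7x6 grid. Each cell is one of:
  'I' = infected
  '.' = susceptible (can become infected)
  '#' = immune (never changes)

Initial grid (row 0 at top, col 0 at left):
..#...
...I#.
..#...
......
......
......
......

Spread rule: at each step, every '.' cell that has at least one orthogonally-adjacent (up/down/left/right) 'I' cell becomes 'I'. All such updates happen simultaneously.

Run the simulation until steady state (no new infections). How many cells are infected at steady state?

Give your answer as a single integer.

Answer: 39

Derivation:
Step 0 (initial): 1 infected
Step 1: +3 new -> 4 infected
Step 2: +4 new -> 8 infected
Step 3: +8 new -> 16 infected
Step 4: +8 new -> 24 infected
Step 5: +6 new -> 30 infected
Step 6: +5 new -> 35 infected
Step 7: +3 new -> 38 infected
Step 8: +1 new -> 39 infected
Step 9: +0 new -> 39 infected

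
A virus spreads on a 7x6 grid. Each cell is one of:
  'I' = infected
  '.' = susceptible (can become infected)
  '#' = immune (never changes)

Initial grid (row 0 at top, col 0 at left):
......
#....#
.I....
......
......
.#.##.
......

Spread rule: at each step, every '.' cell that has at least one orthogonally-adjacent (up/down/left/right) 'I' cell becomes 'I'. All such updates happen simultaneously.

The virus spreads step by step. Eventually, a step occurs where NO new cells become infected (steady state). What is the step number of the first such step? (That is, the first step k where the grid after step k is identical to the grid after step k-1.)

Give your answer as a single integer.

Answer: 9

Derivation:
Step 0 (initial): 1 infected
Step 1: +4 new -> 5 infected
Step 2: +6 new -> 11 infected
Step 3: +7 new -> 18 infected
Step 4: +7 new -> 25 infected
Step 5: +5 new -> 30 infected
Step 6: +4 new -> 34 infected
Step 7: +2 new -> 36 infected
Step 8: +1 new -> 37 infected
Step 9: +0 new -> 37 infected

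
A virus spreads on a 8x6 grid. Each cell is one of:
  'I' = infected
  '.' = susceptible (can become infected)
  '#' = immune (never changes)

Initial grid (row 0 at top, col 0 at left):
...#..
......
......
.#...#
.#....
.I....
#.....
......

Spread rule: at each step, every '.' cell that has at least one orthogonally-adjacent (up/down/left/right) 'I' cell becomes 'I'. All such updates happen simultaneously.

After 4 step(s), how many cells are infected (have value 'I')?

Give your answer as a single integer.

Step 0 (initial): 1 infected
Step 1: +3 new -> 4 infected
Step 2: +5 new -> 9 infected
Step 3: +7 new -> 16 infected
Step 4: +7 new -> 23 infected

Answer: 23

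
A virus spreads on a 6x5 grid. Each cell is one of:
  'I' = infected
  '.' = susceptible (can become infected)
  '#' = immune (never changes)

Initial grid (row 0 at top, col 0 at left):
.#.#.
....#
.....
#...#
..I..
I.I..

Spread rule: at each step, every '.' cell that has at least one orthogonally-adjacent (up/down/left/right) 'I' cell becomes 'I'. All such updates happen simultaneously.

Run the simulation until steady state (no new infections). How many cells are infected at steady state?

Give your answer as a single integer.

Step 0 (initial): 3 infected
Step 1: +6 new -> 9 infected
Step 2: +5 new -> 14 infected
Step 3: +3 new -> 17 infected
Step 4: +5 new -> 22 infected
Step 5: +1 new -> 23 infected
Step 6: +1 new -> 24 infected
Step 7: +0 new -> 24 infected

Answer: 24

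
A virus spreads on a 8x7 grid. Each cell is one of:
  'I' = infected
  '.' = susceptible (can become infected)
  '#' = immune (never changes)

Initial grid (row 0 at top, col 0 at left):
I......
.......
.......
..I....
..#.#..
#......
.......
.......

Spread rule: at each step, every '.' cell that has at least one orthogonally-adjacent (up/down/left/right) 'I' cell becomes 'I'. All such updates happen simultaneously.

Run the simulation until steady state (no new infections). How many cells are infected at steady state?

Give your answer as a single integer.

Answer: 53

Derivation:
Step 0 (initial): 2 infected
Step 1: +5 new -> 7 infected
Step 2: +10 new -> 17 infected
Step 3: +7 new -> 24 infected
Step 4: +9 new -> 33 infected
Step 5: +10 new -> 43 infected
Step 6: +7 new -> 50 infected
Step 7: +2 new -> 52 infected
Step 8: +1 new -> 53 infected
Step 9: +0 new -> 53 infected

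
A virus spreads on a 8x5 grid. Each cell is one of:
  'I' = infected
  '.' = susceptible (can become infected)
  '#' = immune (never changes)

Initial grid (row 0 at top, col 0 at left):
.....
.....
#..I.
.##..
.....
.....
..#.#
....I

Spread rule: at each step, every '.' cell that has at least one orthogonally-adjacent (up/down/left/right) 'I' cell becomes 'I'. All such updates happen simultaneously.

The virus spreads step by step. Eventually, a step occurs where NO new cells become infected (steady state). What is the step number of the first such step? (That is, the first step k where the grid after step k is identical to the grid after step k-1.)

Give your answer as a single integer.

Step 0 (initial): 2 infected
Step 1: +5 new -> 7 infected
Step 2: +8 new -> 15 infected
Step 3: +7 new -> 22 infected
Step 4: +7 new -> 29 infected
Step 5: +4 new -> 33 infected
Step 6: +2 new -> 35 infected
Step 7: +0 new -> 35 infected

Answer: 7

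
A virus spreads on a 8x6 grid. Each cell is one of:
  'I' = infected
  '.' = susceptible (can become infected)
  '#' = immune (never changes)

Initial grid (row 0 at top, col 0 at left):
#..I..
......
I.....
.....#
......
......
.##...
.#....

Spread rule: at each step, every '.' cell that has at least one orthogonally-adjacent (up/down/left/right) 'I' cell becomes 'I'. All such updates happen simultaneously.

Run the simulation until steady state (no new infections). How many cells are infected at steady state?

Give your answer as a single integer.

Answer: 43

Derivation:
Step 0 (initial): 2 infected
Step 1: +6 new -> 8 infected
Step 2: +9 new -> 17 infected
Step 3: +6 new -> 23 infected
Step 4: +6 new -> 29 infected
Step 5: +4 new -> 33 infected
Step 6: +3 new -> 36 infected
Step 7: +3 new -> 39 infected
Step 8: +3 new -> 42 infected
Step 9: +1 new -> 43 infected
Step 10: +0 new -> 43 infected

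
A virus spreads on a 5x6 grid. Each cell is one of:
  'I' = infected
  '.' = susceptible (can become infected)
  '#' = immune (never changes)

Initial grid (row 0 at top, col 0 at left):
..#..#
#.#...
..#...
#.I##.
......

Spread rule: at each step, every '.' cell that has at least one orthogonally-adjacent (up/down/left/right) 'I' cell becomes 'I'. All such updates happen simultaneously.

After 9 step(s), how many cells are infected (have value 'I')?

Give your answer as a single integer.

Step 0 (initial): 1 infected
Step 1: +2 new -> 3 infected
Step 2: +3 new -> 6 infected
Step 3: +4 new -> 10 infected
Step 4: +2 new -> 12 infected
Step 5: +2 new -> 14 infected
Step 6: +1 new -> 15 infected
Step 7: +2 new -> 17 infected
Step 8: +2 new -> 19 infected
Step 9: +2 new -> 21 infected

Answer: 21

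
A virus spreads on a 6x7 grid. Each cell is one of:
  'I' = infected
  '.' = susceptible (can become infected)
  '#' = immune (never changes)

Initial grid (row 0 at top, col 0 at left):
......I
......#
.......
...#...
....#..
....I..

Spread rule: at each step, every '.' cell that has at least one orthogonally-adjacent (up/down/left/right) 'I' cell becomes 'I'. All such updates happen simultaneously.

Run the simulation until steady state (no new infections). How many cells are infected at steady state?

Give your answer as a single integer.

Step 0 (initial): 2 infected
Step 1: +3 new -> 5 infected
Step 2: +6 new -> 11 infected
Step 3: +7 new -> 18 infected
Step 4: +9 new -> 27 infected
Step 5: +6 new -> 33 infected
Step 6: +4 new -> 37 infected
Step 7: +2 new -> 39 infected
Step 8: +0 new -> 39 infected

Answer: 39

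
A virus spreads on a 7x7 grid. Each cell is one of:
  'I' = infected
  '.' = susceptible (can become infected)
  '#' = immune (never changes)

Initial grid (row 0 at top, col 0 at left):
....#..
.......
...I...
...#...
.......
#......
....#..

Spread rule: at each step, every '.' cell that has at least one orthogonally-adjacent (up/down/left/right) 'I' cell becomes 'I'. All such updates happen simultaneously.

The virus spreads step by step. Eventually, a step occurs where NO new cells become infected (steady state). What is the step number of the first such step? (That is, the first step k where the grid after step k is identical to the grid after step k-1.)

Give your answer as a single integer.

Step 0 (initial): 1 infected
Step 1: +3 new -> 4 infected
Step 2: +7 new -> 11 infected
Step 3: +9 new -> 20 infected
Step 4: +11 new -> 31 infected
Step 5: +8 new -> 39 infected
Step 6: +4 new -> 43 infected
Step 7: +2 new -> 45 infected
Step 8: +0 new -> 45 infected

Answer: 8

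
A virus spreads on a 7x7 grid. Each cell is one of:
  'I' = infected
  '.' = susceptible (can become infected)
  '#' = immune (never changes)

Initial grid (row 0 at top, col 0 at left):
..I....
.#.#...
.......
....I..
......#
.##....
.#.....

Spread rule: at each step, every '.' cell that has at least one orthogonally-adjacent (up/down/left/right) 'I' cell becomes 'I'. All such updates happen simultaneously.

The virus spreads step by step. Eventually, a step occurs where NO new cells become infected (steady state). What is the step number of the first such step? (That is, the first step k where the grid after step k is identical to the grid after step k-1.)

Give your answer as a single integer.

Answer: 8

Derivation:
Step 0 (initial): 2 infected
Step 1: +7 new -> 9 infected
Step 2: +11 new -> 20 infected
Step 3: +10 new -> 30 infected
Step 4: +8 new -> 38 infected
Step 5: +3 new -> 41 infected
Step 6: +1 new -> 42 infected
Step 7: +1 new -> 43 infected
Step 8: +0 new -> 43 infected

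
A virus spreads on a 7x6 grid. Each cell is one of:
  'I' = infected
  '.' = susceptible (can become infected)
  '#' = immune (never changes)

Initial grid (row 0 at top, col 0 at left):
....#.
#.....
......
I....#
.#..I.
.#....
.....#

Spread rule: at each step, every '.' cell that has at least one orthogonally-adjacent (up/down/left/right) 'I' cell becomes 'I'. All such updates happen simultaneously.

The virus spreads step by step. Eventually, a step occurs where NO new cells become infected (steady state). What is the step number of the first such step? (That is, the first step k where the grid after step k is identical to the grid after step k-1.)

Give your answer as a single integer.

Answer: 6

Derivation:
Step 0 (initial): 2 infected
Step 1: +7 new -> 9 infected
Step 2: +9 new -> 18 infected
Step 3: +8 new -> 26 infected
Step 4: +6 new -> 32 infected
Step 5: +4 new -> 36 infected
Step 6: +0 new -> 36 infected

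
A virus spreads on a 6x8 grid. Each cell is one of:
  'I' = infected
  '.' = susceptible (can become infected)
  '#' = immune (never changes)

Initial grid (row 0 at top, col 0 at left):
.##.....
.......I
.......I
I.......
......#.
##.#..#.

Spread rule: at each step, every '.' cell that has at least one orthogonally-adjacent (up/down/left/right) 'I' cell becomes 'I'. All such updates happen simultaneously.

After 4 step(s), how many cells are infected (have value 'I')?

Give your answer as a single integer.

Step 0 (initial): 3 infected
Step 1: +7 new -> 10 infected
Step 2: +9 new -> 19 infected
Step 3: +10 new -> 29 infected
Step 4: +8 new -> 37 infected

Answer: 37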